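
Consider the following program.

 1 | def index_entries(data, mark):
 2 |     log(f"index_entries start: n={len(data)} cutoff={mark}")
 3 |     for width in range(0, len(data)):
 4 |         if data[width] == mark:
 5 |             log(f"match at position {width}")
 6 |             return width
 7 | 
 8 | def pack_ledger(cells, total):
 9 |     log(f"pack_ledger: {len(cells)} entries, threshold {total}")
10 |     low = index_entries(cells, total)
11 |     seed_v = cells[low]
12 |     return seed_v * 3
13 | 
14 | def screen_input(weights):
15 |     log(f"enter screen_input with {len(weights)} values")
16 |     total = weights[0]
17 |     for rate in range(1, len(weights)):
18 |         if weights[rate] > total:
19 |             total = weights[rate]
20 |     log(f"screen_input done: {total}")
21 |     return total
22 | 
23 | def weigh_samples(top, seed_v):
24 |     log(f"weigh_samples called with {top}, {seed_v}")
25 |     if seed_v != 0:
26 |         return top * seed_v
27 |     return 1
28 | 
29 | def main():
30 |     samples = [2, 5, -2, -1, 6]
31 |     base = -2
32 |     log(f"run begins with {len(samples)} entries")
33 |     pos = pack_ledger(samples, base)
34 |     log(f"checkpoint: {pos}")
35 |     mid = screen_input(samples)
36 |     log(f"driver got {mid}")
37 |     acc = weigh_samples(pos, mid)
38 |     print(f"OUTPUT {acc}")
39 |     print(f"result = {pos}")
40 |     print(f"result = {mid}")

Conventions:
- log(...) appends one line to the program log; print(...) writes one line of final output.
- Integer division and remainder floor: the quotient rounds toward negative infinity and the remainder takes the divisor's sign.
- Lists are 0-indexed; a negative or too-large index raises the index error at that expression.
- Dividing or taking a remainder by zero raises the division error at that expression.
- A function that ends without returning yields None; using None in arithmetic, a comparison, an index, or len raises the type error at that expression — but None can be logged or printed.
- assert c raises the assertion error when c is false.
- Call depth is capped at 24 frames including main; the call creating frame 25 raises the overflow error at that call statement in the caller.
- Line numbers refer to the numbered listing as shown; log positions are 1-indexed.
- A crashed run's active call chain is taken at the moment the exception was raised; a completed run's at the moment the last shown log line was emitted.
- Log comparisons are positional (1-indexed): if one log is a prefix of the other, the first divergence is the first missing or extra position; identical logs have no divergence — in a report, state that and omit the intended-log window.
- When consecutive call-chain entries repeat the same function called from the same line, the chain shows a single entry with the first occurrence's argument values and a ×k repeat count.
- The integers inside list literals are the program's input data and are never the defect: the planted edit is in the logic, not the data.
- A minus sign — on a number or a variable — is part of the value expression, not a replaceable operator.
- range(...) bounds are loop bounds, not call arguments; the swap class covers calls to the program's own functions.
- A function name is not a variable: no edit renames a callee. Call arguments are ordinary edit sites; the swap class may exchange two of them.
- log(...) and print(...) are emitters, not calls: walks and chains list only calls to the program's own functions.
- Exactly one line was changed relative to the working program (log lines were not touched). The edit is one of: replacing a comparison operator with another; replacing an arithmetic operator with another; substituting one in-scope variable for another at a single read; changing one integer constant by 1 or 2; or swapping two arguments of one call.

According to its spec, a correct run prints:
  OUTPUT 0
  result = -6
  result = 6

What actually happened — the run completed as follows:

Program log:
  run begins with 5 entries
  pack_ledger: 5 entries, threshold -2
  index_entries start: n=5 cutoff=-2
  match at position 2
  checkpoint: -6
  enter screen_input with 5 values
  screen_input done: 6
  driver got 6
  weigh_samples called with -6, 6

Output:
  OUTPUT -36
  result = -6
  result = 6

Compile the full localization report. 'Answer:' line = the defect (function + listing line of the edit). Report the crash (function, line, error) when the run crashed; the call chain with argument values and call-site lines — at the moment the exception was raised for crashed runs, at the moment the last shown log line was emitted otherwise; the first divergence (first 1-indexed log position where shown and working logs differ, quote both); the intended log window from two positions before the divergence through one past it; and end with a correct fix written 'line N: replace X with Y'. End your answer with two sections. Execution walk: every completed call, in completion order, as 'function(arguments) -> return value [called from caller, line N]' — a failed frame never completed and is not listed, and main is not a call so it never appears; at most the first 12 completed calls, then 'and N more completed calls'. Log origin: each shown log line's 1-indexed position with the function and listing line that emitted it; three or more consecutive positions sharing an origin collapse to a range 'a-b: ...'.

Answer: the defect is in weigh_samples at line 26.
Core observation: Every logged value matches the working version; the printed result is what differs.
Call chain: main -> weigh_samples(-6, 6) (called at line 37).
First divergence: none; the two logs match at every position.
Execution walk:
  index_entries([2, 5, -2, -1, 6], -2) -> 2  [called from pack_ledger, line 10]
  pack_ledger([2, 5, -2, -1, 6], -2) -> -6  [called from main, line 33]
  screen_input([2, 5, -2, -1, 6]) -> 6  [called from main, line 35]
  weigh_samples(-6, 6) -> -36  [called from main, line 37]
Log origins:
  1: emitted by main (line 32)
  2: emitted by pack_ledger (line 9)
  3: emitted by index_entries (line 2)
  4: emitted by index_entries (line 5)
  5: emitted by main (line 34)
  6: emitted by screen_input (line 15)
  7: emitted by screen_input (line 20)
  8: emitted by main (line 36)
  9: emitted by weigh_samples (line 24)
A correct fix: line 26: replace `*` with `%`.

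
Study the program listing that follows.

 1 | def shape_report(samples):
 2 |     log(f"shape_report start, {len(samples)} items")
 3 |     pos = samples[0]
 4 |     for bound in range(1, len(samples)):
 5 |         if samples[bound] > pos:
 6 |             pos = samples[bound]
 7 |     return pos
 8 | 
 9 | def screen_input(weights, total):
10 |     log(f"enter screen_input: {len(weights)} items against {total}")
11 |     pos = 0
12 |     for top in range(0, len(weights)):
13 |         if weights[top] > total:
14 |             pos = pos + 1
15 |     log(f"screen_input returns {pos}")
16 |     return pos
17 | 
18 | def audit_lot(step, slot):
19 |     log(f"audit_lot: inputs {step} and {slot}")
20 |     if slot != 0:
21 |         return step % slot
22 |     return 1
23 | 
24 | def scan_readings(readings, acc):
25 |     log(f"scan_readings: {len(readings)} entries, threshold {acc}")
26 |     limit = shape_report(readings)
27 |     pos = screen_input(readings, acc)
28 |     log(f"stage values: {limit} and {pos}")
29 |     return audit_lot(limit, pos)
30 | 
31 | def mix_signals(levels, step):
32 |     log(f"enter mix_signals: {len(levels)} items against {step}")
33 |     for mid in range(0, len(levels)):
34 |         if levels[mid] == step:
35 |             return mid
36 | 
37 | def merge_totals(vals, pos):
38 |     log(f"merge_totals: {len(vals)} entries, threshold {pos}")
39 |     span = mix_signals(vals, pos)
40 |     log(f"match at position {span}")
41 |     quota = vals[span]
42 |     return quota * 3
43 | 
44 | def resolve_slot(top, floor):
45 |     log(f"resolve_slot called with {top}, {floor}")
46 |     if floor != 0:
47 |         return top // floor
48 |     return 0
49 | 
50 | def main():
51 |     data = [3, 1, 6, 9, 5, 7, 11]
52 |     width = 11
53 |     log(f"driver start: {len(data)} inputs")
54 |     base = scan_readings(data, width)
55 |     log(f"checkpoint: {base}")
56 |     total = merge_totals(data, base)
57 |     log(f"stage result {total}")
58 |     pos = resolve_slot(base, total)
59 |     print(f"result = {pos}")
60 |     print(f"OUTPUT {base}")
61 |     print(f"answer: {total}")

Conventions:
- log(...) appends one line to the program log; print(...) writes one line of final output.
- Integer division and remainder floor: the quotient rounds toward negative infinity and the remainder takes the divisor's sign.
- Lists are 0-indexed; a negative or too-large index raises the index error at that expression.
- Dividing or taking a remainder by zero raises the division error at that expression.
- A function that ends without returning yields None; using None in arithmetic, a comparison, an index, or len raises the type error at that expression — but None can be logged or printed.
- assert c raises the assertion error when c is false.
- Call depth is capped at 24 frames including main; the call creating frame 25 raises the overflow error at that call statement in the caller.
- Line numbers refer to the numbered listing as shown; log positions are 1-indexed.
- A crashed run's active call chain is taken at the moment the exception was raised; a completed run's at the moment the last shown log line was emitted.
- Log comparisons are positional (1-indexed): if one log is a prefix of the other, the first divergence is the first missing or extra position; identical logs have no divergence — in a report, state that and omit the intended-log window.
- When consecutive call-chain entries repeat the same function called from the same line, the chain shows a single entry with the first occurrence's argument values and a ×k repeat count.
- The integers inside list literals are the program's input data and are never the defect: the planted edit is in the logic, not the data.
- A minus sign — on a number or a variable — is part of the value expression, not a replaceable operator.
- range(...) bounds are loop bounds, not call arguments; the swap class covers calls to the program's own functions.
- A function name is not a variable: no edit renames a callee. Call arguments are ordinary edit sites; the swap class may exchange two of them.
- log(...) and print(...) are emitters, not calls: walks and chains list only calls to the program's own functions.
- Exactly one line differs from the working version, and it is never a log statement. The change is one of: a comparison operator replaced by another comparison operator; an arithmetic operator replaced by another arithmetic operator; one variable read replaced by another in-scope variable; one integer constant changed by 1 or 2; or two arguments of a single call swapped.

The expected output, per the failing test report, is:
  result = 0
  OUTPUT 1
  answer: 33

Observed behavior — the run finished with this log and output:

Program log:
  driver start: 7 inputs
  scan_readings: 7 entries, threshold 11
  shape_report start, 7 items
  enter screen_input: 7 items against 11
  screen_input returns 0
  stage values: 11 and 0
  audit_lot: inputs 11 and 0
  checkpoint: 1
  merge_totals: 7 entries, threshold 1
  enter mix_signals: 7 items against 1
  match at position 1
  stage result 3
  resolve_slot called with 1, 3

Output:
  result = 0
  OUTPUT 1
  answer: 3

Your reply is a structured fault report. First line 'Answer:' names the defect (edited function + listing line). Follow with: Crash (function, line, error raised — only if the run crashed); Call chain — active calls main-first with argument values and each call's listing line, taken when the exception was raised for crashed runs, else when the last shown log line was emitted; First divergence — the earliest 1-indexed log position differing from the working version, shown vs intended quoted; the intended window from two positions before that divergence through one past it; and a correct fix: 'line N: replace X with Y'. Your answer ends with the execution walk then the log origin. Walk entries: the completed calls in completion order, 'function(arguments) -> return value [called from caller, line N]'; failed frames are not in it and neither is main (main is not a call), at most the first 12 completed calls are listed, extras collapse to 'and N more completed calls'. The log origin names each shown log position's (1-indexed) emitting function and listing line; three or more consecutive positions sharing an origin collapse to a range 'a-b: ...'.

Answer: the defect is in main at line 56.
Key fact: The log first diverges at position 9: the faulty run prints 'merge_totals: 7 entries, threshold 1' where the working version prints 'merge_totals: 7 entries, threshold 11'.
Call chain: main -> resolve_slot(1, 3) (called at line 58).
First divergence: position 9 — the shown line 'merge_totals: 7 entries, threshold 1' should read 'merge_totals: 7 entries, threshold 11'.
Intended log window:
  7: audit_lot: inputs 11 and 0
  8: checkpoint: 1
  9: merge_totals: 7 entries, threshold 11
  10: enter mix_signals: 7 items against 11
Execution walk:
  shape_report([3, 1, 6, 9, 5, 7, 11]) -> 11  [called from scan_readings, line 26]
  screen_input([3, 1, 6, 9, 5, 7, 11], 11) -> 0  [called from scan_readings, line 27]
  audit_lot(11, 0) -> 1  [called from scan_readings, line 29]
  scan_readings([3, 1, 6, 9, 5, 7, 11], 11) -> 1  [called from main, line 54]
  mix_signals([3, 1, 6, 9, 5, 7, 11], 1) -> 1  [called from merge_totals, line 39]
  merge_totals([3, 1, 6, 9, 5, 7, 11], 1) -> 3  [called from main, line 56]
  resolve_slot(1, 3) -> 0  [called from main, line 58]
Log origins:
  1: from main, line 53
  2: from scan_readings, line 25
  3: from shape_report, line 2
  4: from screen_input, line 10
  5: from screen_input, line 15
  6: from scan_readings, line 28
  7: from audit_lot, line 19
  8: from main, line 55
  9: from merge_totals, line 38
  10: from mix_signals, line 32
  11: from merge_totals, line 40
  12: from main, line 57
  13: from resolve_slot, line 45
A correct fix: line 56: replace `base` with `width`.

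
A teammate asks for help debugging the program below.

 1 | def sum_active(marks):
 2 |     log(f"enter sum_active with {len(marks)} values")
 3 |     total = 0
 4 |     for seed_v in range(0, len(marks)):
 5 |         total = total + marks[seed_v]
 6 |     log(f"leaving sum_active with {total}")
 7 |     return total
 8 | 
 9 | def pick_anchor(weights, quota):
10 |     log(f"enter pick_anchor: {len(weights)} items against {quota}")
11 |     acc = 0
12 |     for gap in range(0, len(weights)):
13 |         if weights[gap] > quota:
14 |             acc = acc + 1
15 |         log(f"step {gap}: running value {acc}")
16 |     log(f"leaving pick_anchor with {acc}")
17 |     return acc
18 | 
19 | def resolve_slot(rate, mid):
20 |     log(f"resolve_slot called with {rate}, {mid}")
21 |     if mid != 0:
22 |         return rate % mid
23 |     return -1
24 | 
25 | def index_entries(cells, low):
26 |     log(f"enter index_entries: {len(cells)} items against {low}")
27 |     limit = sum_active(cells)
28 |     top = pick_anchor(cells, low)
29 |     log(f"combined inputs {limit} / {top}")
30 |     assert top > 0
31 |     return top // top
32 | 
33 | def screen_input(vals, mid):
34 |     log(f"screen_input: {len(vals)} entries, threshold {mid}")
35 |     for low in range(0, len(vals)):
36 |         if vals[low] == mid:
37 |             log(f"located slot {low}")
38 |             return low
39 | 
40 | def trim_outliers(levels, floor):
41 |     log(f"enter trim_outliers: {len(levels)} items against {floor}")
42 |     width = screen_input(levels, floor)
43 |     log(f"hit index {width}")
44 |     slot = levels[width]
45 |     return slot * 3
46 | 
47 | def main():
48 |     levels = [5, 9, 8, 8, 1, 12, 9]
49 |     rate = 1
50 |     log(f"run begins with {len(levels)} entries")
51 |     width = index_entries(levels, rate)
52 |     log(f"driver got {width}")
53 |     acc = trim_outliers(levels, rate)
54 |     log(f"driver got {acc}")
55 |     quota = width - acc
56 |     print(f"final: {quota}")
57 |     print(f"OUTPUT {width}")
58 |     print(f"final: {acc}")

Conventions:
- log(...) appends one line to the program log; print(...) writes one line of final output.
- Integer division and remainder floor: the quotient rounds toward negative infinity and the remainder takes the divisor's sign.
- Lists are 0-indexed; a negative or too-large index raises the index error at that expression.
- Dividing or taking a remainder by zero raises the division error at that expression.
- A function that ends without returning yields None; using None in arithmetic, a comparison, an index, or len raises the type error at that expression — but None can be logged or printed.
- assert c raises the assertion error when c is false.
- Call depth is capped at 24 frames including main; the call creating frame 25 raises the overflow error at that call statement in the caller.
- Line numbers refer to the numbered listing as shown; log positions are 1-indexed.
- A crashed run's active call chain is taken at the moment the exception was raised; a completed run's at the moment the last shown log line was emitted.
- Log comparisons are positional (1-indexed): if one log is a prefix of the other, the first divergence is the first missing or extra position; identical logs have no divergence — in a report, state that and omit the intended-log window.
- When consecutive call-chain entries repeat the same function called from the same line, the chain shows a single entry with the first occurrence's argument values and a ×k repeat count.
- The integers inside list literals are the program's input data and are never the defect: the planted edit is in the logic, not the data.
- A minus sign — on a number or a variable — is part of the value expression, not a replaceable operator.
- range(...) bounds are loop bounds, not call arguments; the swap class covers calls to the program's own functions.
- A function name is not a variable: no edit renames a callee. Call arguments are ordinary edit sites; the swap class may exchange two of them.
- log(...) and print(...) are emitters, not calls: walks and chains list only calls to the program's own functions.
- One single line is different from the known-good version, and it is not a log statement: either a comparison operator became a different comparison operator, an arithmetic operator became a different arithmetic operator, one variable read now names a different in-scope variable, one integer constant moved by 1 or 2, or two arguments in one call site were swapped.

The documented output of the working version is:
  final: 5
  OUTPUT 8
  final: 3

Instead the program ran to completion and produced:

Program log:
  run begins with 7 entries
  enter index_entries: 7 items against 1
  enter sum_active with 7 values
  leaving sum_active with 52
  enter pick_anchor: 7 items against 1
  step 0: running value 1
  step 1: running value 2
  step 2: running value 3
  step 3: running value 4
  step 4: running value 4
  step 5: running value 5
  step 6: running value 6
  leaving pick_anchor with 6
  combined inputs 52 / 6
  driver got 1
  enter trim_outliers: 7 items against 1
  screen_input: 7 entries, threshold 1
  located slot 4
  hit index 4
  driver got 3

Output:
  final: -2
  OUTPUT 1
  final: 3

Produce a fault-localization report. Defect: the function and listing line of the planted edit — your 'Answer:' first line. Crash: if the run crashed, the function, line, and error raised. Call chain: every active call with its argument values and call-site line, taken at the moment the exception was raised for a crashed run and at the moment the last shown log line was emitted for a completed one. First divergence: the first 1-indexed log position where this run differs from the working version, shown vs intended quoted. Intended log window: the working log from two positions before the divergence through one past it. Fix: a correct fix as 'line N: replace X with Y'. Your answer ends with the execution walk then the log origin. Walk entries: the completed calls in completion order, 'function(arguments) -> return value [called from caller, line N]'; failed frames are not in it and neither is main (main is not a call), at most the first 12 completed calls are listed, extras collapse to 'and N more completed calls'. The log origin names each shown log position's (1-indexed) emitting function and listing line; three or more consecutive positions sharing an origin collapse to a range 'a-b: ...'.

Answer: the defect is in index_entries at line 31.
Key fact: Position 15 is the first bad log line: 'driver got 1' should read 'driver got 8'.
Call chain: main.
First divergence: position 15 — the shown line 'driver got 1' should read 'driver got 8'.
Intended log window:
  13: leaving pick_anchor with 6
  14: combined inputs 52 / 6
  15: driver got 8
  16: enter trim_outliers: 7 items against 1
Execution walk:
  sum_active([5, 9, 8, 8, 1, 12, 9]) -> 52  [called from index_entries, line 27]
  pick_anchor([5, 9, 8, 8, 1, 12, 9], 1) -> 6  [called from index_entries, line 28]
  index_entries([5, 9, 8, 8, 1, 12, 9], 1) -> 1  [called from main, line 51]
  screen_input([5, 9, 8, 8, 1, 12, 9], 1) -> 4  [called from trim_outliers, line 42]
  trim_outliers([5, 9, 8, 8, 1, 12, 9], 1) -> 3  [called from main, line 53]
Log origins:
  1: logged in main at line 50
  2: logged in index_entries at line 26
  3: logged in sum_active at line 2
  4: logged in sum_active at line 6
  5: logged in pick_anchor at line 10
  6-12: logged in pick_anchor at line 15
  13: logged in pick_anchor at line 16
  14: logged in index_entries at line 29
  15: logged in main at line 52
  16: logged in trim_outliers at line 41
  17: logged in screen_input at line 34
  18: logged in screen_input at line 37
  19: logged in trim_outliers at line 43
  20: logged in main at line 54
A correct fix: line 31: replace `top // top` with `limit // top`.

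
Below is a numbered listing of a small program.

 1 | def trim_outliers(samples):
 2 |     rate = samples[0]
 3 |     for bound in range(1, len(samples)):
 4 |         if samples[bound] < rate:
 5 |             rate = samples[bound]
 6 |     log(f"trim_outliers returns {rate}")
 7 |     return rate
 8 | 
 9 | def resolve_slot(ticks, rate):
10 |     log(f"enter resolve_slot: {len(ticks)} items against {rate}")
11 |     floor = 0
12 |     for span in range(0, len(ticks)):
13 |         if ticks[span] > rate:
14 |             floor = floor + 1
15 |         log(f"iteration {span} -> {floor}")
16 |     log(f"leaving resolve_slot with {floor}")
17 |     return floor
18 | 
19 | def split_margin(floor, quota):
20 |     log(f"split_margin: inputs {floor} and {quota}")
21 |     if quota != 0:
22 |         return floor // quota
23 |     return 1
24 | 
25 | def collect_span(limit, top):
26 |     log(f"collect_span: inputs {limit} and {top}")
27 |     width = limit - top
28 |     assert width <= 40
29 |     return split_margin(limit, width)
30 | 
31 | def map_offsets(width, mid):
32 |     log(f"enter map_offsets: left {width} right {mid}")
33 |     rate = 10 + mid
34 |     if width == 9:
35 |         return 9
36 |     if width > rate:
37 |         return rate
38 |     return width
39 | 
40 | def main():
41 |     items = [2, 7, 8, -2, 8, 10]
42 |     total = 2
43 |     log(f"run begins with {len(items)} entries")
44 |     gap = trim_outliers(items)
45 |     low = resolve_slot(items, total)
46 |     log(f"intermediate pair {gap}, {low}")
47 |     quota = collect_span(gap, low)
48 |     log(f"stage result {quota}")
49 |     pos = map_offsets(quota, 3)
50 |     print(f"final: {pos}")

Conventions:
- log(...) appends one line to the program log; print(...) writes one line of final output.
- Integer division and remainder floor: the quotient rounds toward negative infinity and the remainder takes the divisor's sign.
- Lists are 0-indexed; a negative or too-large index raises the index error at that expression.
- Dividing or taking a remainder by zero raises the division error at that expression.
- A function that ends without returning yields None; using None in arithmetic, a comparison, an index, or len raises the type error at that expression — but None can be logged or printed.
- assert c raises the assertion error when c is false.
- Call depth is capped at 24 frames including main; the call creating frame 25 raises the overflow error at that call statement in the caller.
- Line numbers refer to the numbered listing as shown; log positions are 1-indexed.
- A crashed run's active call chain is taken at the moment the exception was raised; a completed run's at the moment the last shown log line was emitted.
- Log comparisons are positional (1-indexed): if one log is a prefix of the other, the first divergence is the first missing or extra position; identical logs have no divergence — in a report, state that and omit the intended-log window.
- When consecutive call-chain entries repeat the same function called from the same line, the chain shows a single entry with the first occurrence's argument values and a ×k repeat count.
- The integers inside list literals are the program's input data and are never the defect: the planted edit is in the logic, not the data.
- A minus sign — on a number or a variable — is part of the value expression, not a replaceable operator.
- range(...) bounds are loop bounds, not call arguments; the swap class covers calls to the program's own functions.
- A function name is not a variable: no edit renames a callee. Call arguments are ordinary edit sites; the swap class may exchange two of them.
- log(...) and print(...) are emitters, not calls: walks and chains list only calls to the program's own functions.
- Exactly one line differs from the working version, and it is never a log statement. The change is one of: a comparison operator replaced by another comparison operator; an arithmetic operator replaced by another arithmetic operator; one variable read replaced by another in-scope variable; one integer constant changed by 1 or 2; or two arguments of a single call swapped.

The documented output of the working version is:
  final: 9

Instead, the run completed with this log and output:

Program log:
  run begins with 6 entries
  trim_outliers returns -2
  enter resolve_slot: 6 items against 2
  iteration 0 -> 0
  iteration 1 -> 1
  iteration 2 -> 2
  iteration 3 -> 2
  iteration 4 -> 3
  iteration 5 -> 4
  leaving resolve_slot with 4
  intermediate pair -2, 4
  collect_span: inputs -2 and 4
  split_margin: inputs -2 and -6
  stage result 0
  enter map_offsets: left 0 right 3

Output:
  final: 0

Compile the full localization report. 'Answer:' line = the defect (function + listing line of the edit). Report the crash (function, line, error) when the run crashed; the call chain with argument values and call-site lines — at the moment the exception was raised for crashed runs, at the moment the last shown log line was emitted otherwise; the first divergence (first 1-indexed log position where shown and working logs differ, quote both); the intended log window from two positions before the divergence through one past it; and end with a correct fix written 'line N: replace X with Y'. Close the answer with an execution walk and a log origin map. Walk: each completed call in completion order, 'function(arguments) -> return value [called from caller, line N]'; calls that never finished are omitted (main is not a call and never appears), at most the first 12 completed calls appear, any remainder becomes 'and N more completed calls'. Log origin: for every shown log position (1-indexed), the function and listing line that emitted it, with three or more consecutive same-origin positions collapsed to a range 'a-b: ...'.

Answer: the defect is in map_offsets at line 34.
Key observation: Every logged value matches the working version; the printed result is what differs.
Call chain: main -> map_offsets(0, 3) (called at line 49).
First divergence: there is none — every log position agrees.
Execution walk:
  trim_outliers([2, 7, 8, -2, 8, 10]) -> -2  [called from main, line 44]
  resolve_slot([2, 7, 8, -2, 8, 10], 2) -> 4  [called from main, line 45]
  split_margin(-2, -6) -> 0  [called from collect_span, line 29]
  collect_span(-2, 4) -> 0  [called from main, line 47]
  map_offsets(0, 3) -> 0  [called from main, line 49]
Log origin:
  1 — main, line 43
  2 — trim_outliers, line 6
  3 — resolve_slot, line 10
  4-9 — resolve_slot, line 15
  10 — resolve_slot, line 16
  11 — main, line 46
  12 — collect_span, line 26
  13 — split_margin, line 20
  14 — main, line 48
  15 — map_offsets, line 32
A correct fix: line 34: replace `==` with `<`.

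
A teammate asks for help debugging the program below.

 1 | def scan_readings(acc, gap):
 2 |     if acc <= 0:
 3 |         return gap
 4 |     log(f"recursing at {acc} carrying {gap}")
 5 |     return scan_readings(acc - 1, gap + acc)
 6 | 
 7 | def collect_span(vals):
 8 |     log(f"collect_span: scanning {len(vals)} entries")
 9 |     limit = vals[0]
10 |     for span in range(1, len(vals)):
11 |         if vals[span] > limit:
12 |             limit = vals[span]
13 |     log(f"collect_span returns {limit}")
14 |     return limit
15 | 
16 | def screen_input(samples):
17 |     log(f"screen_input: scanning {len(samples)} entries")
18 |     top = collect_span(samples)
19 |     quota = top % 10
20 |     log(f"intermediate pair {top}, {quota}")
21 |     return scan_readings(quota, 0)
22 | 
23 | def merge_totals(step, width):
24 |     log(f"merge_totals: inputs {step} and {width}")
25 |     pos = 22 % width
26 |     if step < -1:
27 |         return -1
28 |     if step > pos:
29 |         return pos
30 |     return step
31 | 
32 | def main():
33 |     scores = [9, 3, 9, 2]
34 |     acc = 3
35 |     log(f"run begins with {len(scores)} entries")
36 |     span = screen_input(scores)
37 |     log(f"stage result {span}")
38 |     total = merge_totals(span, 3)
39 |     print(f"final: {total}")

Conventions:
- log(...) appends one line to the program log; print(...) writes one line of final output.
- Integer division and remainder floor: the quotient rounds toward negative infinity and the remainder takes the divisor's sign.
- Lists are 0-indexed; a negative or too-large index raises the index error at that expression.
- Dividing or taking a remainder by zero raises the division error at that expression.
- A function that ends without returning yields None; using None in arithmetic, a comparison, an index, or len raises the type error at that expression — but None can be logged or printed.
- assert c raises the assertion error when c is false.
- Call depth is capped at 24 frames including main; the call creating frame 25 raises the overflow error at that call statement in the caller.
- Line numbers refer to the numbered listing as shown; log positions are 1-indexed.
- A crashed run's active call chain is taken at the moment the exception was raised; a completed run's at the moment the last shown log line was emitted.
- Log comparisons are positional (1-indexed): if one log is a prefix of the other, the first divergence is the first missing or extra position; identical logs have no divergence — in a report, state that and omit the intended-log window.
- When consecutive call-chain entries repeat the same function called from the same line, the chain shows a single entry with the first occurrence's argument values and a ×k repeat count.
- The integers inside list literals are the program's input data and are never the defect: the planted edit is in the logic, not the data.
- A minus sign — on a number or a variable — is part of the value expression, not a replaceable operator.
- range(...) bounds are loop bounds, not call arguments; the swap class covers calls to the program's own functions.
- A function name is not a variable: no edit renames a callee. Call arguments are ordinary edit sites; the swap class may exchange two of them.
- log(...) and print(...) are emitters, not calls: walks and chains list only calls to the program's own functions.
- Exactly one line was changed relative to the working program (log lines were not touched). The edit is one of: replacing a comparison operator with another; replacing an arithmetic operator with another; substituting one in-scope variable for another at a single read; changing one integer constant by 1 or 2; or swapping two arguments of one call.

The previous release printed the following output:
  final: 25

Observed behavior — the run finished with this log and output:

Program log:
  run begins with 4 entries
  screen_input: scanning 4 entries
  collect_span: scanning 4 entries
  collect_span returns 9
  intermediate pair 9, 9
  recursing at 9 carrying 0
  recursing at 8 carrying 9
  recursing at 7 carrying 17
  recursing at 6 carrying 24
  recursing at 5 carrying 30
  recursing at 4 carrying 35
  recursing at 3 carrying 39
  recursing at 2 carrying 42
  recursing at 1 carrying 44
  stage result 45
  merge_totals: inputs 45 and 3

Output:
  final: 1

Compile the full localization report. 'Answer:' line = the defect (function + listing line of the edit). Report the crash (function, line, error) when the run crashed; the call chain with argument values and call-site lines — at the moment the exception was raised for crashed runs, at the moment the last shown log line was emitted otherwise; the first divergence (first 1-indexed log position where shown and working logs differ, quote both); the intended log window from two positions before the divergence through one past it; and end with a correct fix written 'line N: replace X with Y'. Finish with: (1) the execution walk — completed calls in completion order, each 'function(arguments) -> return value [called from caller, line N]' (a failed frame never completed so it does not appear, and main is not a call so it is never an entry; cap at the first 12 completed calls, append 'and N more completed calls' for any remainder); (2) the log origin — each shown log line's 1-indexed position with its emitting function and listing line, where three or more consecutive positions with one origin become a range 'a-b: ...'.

Answer: the defect is in merge_totals at line 25.
Core observation: No log line changed; the fault shows up purely in the output.
Call chain: main -> merge_totals(45, 3) (called at line 38).
First divergence: none — the logs agree in full.
Execution walk:
  collect_span([9, 3, 9, 2]) -> 9  [called from screen_input, line 18]
  scan_readings(0, 45) -> 45  [called from scan_readings, line 5]
  scan_readings(1, 44) -> 45  [called from scan_readings, line 5]
  scan_readings(2, 42) -> 45  [called from scan_readings, line 5]
  scan_readings(3, 39) -> 45  [called from scan_readings, line 5]
  scan_readings(4, 35) -> 45  [called from scan_readings, line 5]
  scan_readings(5, 30) -> 45  [called from scan_readings, line 5]
  scan_readings(6, 24) -> 45  [called from scan_readings, line 5]
  scan_readings(7, 17) -> 45  [called from scan_readings, line 5]
  scan_readings(8, 9) -> 45  [called from scan_readings, line 5]
  scan_readings(9, 0) -> 45  [called from screen_input, line 21]
  screen_input([9, 3, 9, 2]) -> 45  [called from main, line 36]
  ... and 1 more completed call
Log origin:
  1: from main, line 35
  2: from screen_input, line 17
  3: from collect_span, line 8
  4: from collect_span, line 13
  5: from screen_input, line 20
  6-14: from scan_readings, line 4
  15: from main, line 37
  16: from merge_totals, line 24
A correct fix: line 25: replace `%` with `+`.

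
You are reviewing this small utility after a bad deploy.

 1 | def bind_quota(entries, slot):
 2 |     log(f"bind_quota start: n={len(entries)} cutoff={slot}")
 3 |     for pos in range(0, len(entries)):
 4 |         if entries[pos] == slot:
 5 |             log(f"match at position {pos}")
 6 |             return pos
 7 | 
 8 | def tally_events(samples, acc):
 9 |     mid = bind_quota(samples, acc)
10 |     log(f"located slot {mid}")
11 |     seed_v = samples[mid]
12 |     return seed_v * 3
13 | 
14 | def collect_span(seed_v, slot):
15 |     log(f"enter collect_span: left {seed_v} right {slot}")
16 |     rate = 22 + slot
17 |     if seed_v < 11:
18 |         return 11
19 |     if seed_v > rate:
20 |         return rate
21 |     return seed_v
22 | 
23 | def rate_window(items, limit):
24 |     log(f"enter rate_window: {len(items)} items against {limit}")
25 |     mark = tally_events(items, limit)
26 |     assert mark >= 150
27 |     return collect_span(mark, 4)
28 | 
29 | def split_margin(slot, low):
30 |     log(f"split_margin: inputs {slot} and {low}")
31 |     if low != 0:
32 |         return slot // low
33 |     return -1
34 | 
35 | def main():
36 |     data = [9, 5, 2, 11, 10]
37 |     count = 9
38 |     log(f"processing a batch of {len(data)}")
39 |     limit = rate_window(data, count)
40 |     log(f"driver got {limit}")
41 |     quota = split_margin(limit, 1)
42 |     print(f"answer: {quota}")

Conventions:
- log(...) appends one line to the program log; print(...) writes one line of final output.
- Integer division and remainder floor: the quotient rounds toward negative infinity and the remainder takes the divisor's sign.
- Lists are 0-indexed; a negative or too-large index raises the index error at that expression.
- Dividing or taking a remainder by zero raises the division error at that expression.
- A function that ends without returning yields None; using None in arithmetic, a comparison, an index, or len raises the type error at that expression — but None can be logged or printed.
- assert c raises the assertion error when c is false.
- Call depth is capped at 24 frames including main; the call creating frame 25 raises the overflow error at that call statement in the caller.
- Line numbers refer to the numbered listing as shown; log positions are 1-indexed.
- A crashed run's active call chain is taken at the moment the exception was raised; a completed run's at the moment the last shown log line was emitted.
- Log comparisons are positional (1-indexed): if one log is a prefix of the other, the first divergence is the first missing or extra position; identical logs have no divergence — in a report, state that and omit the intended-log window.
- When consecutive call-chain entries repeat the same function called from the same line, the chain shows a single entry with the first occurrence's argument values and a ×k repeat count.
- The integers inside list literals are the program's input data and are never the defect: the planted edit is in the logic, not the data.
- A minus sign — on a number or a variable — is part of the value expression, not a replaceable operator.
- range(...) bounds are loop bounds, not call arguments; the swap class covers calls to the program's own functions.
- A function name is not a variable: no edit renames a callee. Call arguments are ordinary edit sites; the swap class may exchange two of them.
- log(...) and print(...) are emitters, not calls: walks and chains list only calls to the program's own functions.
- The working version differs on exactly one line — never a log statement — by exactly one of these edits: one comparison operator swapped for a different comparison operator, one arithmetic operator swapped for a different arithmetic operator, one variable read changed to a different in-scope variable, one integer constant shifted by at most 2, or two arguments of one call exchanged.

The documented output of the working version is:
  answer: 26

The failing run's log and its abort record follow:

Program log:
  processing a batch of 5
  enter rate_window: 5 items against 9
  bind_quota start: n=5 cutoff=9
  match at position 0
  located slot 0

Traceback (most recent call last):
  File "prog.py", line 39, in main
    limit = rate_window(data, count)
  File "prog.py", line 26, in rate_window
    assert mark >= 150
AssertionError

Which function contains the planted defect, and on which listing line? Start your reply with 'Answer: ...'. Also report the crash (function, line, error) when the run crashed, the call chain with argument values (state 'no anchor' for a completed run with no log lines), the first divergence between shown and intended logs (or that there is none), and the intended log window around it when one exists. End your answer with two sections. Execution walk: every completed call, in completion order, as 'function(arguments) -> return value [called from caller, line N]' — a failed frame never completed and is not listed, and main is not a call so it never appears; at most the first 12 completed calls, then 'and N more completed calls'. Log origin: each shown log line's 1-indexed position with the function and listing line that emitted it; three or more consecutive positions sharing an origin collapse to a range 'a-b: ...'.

Answer: the defect is in rate_window at line 26.
Core observation: Only 5 log lines were emitted before the run died; the intended continuation was 'enter collect_span: left 27 right 4'.
Crash: rate_window, line 26, AssertionError.
Call chain: main -> rate_window([9, 5, 2, 11, 10], 9) (called at line 39).
First divergence: position 6; the shown log stops at 5 lines while the working version next logs 'enter collect_span: left 27 right 4'.
Intended log window:
  4: match at position 0
  5: located slot 0
  6: enter collect_span: left 27 right 4
  7: driver got 26
Execution walk:
  bind_quota([9, 5, 2, 11, 10], 9) -> 0  [called from tally_events, line 9]
  tally_events([9, 5, 2, 11, 10], 9) -> 27  [called from rate_window, line 25]
Log line origins:
  1: from main, line 38
  2: from rate_window, line 24
  3: from bind_quota, line 2
  4: from bind_quota, line 5
  5: from tally_events, line 10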